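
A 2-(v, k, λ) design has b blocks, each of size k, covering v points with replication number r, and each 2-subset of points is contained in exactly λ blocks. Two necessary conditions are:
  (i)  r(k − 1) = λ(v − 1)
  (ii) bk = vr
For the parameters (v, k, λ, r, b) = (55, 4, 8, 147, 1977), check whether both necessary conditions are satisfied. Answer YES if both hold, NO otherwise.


Condition (i): r(k − 1) = 147·3 = 441; λ(v − 1) = 8·54 = 432. Match? NO.
Condition (ii): bk = 1977·4 = 7908; vr = 55·147 = 8085. Match? NO.
Both conditions hold? NO.

NO


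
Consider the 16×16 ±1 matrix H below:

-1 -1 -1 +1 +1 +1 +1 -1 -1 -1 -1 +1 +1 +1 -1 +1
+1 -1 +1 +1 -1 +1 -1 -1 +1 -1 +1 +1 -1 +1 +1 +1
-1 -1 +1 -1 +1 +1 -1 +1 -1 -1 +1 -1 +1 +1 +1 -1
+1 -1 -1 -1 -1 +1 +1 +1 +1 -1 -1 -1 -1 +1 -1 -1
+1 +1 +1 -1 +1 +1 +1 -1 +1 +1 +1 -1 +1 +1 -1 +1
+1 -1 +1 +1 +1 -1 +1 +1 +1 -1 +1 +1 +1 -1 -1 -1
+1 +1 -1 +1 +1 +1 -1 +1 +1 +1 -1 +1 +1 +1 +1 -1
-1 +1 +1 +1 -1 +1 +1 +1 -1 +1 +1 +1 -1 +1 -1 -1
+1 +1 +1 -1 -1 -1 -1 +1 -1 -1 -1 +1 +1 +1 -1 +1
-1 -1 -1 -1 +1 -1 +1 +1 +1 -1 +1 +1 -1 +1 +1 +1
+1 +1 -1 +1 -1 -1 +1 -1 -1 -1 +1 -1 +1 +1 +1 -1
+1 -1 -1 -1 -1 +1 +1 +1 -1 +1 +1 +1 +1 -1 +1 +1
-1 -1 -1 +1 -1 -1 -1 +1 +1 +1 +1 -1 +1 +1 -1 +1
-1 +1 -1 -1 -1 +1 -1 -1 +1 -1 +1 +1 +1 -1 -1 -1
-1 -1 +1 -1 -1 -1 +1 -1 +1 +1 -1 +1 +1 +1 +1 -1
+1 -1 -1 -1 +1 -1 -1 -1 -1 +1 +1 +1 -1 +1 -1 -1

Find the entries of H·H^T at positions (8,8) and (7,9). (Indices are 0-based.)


Row 7 of H: [-1, 1, 1, 1, -1, 1, 1, 1, -1, 1, 1, 1, -1, 1, -1, -1].
Row 8 of H: [1, 1, 1, -1, -1, -1, -1, 1, -1, -1, -1, 1, 1, 1, -1, 1].
Row 9 of H: [-1, -1, -1, -1, 1, -1, 1, 1, 1, -1, 1, 1, -1, 1, 1, 1].
(H·H^T)[8][8] = Σ_j H[8][j]·H[8][j] = (1)² + (1)² + (1)² + (-1)² + (-1)² + (-1)² + (-1)² + (1)² + (-1)² + (-1)² + (-1)² + (1)² + (1)² + (1)² + (-1)² + (1)² = 1 + 1 + 1 + 1 + 1 + 1 + 1 + 1 + 1 + 1 + 1 + 1 + 1 + 1 + 1 + 1 = 16.
(H·H^T)[7][9] = Σ_j H[7][j]·H[9][j] = (-1)·(-1) + (1)·(-1) + (1)·(-1) + (1)·(-1) + (-1)·(1) + (1)·(-1) + (1)·(1) + (1)·(1) + (-1)·(1) + (1)·(-1) + (1)·(1) + (1)·(1) + (-1)·(-1) + (1)·(1) + (-1)·(1) + (-1)·(1) = 1 + -1 + -1 + -1 + -1 + -1 + 1 + 1 + -1 + -1 + 1 + 1 + 1 + 1 + -1 + -1 = -2.
Rows 7 and 9 are not orthogonal (dot product = -2 ≠ 0), so H is not a Hadamard matrix.

(8,8) entry = 16; (7,9) entry = -2.


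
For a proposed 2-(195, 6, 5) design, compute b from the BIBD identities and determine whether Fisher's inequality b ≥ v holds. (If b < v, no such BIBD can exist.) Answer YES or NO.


r = λ(v − 1)/(k − 1) = 5·194/5 = 194.
b = vr/k = 195·194/6 = 6305.
Fisher's inequality: b ≥ v ⇔ 6305 ≥ 195? YES.

YES


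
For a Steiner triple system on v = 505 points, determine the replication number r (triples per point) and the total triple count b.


An STS(v) is a 2-(v, 3, 1) BIBD: block size k = 3, λ = 1.
Replication: r(k − 1) = λ(v − 1) ⇒ r·2 = 505 − 1 = 504 ⇒ r = 252.
Block count: bk = vr ⇒ b·3 = 505·252 = 127260 ⇒ b = 42420.
(Check via b = v(v − 1)/6 = 505·504/6 = 254520/6 = 42420.)

r = 252, b = 42420.


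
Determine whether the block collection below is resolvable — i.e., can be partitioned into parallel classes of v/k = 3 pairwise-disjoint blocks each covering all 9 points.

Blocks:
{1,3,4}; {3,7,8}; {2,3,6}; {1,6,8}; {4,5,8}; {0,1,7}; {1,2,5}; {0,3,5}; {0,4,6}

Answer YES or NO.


v = 9, block size k = 3, number of blocks = 9.
For resolvability, blocks must partition into parallel classes of size v/k = 3.
Total blocks must therefore be a multiple of 3: 9 = 3·3 + 0 ⇒ divisible ✓.
Consider block {1,3,4}. It intersects every other block in the collection, so no parallel class of size 3 can contain it.
Since every block must belong to some parallel class in a resolution, the collection cannot be partitioned into parallel classes.
Resolvable? NO.

NO


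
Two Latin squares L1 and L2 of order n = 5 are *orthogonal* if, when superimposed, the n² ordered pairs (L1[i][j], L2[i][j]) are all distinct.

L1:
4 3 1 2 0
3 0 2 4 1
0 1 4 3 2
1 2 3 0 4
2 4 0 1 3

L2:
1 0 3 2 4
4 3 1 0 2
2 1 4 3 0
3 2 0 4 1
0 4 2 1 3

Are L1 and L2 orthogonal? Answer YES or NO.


Form the n² = 25 superimposed pairs (L1[i][j], L2[i][j]), row by row (rows and columns indexed from 0):
row 0: (4,1) (3,0) (1,3) (2,2) (0,4)
row 1: (3,4) (0,3) (2,1) (4,0) (1,2)
row 2: (0,2) (1,1) (4,4) (3,3) (2,0)
row 3: (1,3) (2,2) (3,0) (0,4) (4,1)
row 4: (2,0) (4,4) (0,2) (1,1) (3,3)
Orthogonality requires all 25 pairs distinct.
But the pair (1,3) repeats: cell (0,2) has L1 = 1, L2 = 3, and cell (3,0) has L1 = 1, L2 = 3.
A repeated pair means some other pair never occurs (only 15 distinct pairs out of 25), so the squares are not orthogonal.
Conclusion: NO.

NO


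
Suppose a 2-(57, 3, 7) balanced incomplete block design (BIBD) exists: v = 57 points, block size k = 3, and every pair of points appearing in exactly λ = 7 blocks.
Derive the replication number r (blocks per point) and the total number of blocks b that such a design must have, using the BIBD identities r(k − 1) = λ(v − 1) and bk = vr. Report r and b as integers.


Any 2-(v, k, λ) BIBD satisfies two necessary conditions:
  (i)  Each point sits in r blocks, and counting incidences through any fixed point gives r(k − 1) = λ(v − 1), so r = λ(v − 1)/(k − 1).
  (ii) Total incidences bk = vr, so b = vr/k.
Step 1: r = λ(v − 1)/(k − 1) = 7·(57 − 1)/(3 − 1) = 7·56/2 = 392/2 = 196.
Step 2: b = vr/k = 57·196/3 = 11172/3 = 3724.
Check integrality: r = 196 ∈ Z ✓, b = 3724 ∈ Z ✓.
(These identities are necessary conditions: they determine r and b for any design with these parameters, but do not by themselves prove that one exists.)

r = 196, b = 3724.


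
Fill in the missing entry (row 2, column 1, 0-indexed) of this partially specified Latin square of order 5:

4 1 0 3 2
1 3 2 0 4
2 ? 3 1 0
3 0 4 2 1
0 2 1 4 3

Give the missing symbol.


Row 2 contains symbols [0, 1, 2, 3] — missing [4].
Column 1 contains symbols [0, 1, 2, 3] — missing [4].
The missing symbol must appear in both missing sets; intersection = [4].
Therefore the hidden value is 4.

Missing value = 4.


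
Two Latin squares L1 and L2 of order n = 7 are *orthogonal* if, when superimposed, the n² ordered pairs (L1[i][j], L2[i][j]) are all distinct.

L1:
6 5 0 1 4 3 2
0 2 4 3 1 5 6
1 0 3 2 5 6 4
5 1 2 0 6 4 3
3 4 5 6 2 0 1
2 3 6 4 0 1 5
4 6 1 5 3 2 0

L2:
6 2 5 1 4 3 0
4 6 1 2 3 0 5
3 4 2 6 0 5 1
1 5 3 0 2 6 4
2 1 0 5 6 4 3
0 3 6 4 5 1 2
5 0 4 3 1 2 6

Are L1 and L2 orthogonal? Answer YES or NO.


Form the n² = 49 superimposed pairs (L1[i][j], L2[i][j]), row by row (rows and columns indexed from 0):
row 0: (6,6) (5,2) (0,5) (1,1) (4,4) (3,3) (2,0)
row 1: (0,4) (2,6) (4,1) (3,2) (1,3) (5,0) (6,5)
row 2: (1,3) (0,4) (3,2) (2,6) (5,0) (6,5) (4,1)
row 3: (5,1) (1,5) (2,3) (0,0) (6,2) (4,6) (3,4)
row 4: (3,2) (4,1) (5,0) (6,5) (2,6) (0,4) (1,3)
row 5: (2,0) (3,3) (6,6) (4,4) (0,5) (1,1) (5,2)
row 6: (4,5) (6,0) (1,4) (5,3) (3,1) (2,2) (0,6)
Orthogonality requires all 49 pairs distinct.
But the pair (1,3) repeats: cell (1,4) has L1 = 1, L2 = 3, and cell (2,0) has L1 = 1, L2 = 3.
A repeated pair means some other pair never occurs (only 28 distinct pairs out of 49), so the squares are not orthogonal.
Conclusion: NO.

NO


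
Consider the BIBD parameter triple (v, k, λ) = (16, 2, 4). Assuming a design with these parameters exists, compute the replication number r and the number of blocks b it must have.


Any 2-(v, k, λ) BIBD satisfies two necessary conditions:
  (i)  Each point sits in r blocks, and counting incidences through any fixed point gives r(k − 1) = λ(v − 1), so r = λ(v − 1)/(k − 1).
  (ii) Total incidences bk = vr, so b = vr/k.
Step 1: r = λ(v − 1)/(k − 1) = 4·(16 − 1)/(2 − 1) = 4·15/1 = 60/1 = 60.
Step 2: b = vr/k = 16·60/2 = 960/2 = 480.
Check integrality: r = 60 ∈ Z ✓, b = 480 ∈ Z ✓.
(These identities are necessary conditions: they determine r and b for any design with these parameters, but do not by themselves prove that one exists.)

r = 60, b = 480.


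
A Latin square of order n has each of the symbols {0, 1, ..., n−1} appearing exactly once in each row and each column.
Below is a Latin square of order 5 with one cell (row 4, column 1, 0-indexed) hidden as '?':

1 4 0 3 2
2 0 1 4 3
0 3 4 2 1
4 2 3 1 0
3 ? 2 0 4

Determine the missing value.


Row 4 contains symbols [0, 2, 3, 4] — missing [1].
Column 1 contains symbols [0, 2, 3, 4] — missing [1].
The missing symbol must appear in both missing sets; intersection = [1].
Therefore the hidden value is 1.

Missing value = 1.


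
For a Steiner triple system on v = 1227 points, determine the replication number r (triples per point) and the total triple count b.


An STS(v) is a 2-(v, 3, 1) BIBD: block size k = 3, λ = 1.
Replication: r(k − 1) = λ(v − 1) ⇒ r·2 = 1227 − 1 = 1226 ⇒ r = 613.
Block count: bk = vr ⇒ b·3 = 1227·613 = 752151 ⇒ b = 250717.

r = 613, b = 250717.


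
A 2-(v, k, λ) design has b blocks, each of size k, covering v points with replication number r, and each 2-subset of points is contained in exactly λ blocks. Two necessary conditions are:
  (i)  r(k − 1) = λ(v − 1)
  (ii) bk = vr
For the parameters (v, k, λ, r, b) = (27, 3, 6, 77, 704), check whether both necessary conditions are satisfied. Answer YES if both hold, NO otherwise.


Condition (i): r(k − 1) = 77·2 = 154; λ(v − 1) = 6·26 = 156. Match? NO.
Condition (ii): bk = 704·3 = 2112; vr = 27·77 = 2079. Match? NO.
Both conditions hold? NO.

NO


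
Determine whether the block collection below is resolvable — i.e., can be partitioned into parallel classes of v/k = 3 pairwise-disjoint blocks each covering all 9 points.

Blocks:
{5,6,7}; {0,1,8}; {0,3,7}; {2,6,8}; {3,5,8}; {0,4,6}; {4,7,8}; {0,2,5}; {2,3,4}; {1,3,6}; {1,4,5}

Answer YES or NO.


v = 9, block size k = 3, number of blocks = 11.
For resolvability, blocks must partition into parallel classes of size v/k = 3.
Total blocks must therefore be a multiple of 3: 11 = 3·3 + 2 ⇒ not divisible ✗.
Resolvable? NO.

NO


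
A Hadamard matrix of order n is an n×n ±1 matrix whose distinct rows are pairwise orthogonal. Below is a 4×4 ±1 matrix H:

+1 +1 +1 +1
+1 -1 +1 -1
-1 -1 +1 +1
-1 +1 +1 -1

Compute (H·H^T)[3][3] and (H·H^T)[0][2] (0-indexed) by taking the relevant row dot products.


Row 0 of H: [1, 1, 1, 1].
Row 2 of H: [-1, -1, 1, 1].
Row 3 of H: [-1, 1, 1, -1].
(H·H^T)[3][3] = Σ_j H[3][j]·H[3][j] = (-1)² + (1)² + (1)² + (-1)² = 1 + 1 + 1 + 1 = 4.
(H·H^T)[0][2] = Σ_j H[0][j]·H[2][j] = (1)·(-1) + (1)·(-1) + (1)·(1) + (1)·(1) = -1 + -1 + 1 + 1 = 0.
So rows 0 and 2 are orthogonal; the diagonal entry equals n = 4.

(3,3) entry = 4; (0,2) entry = 0.


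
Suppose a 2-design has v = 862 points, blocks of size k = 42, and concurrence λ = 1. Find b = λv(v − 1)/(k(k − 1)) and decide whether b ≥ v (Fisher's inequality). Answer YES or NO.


b = λv(v − 1)/(k(k − 1)) = 1·862·861/(42·41) = 742182/1722 = 431.
Compare with v = 862: b < v, so Fisher's inequality fails.

NO


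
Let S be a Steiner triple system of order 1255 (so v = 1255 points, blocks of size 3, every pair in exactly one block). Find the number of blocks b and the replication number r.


An STS(v) is a 2-(v, 3, 1) BIBD: block size k = 3, λ = 1.
Replication: r(k − 1) = λ(v − 1) ⇒ r·2 = 1255 − 1 = 1254 ⇒ r = 627.
Block count: b = v(v − 1)/6 = 1255·1254/6 = 1573770/6 = 262295.
(Check via bk = vr: 262295·3 = 786885 = 1255·627 = 786885 ✓.)

r = 627, b = 262295.


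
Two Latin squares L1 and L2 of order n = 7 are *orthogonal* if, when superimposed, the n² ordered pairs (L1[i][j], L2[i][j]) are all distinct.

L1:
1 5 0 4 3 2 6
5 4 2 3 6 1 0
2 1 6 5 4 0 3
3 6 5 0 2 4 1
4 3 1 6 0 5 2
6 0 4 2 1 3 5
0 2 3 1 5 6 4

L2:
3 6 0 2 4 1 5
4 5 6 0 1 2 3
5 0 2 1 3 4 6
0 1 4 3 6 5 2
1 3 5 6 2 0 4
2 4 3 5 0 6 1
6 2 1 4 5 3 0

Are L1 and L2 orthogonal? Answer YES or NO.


Form the n² = 49 superimposed pairs (L1[i][j], L2[i][j]), row by row (rows and columns indexed from 0):
row 0: (1,3) (5,6) (0,0) (4,2) (3,4) (2,1) (6,5)
row 1: (5,4) (4,5) (2,6) (3,0) (6,1) (1,2) (0,3)
row 2: (2,5) (1,0) (6,2) (5,1) (4,3) (0,4) (3,6)
row 3: (3,0) (6,1) (5,4) (0,3) (2,6) (4,5) (1,2)
row 4: (4,1) (3,3) (1,5) (6,6) (0,2) (5,0) (2,4)
row 5: (6,2) (0,4) (4,3) (2,5) (1,0) (3,6) (5,1)
row 6: (0,6) (2,2) (3,1) (1,4) (5,5) (6,3) (4,0)
Orthogonality requires all 49 pairs distinct.
But the pair (3,0) repeats: cell (1,3) has L1 = 3, L2 = 0, and cell (3,0) has L1 = 3, L2 = 0.
A repeated pair means some other pair never occurs (only 35 distinct pairs out of 49), so the squares are not orthogonal.
Conclusion: NO.

NO


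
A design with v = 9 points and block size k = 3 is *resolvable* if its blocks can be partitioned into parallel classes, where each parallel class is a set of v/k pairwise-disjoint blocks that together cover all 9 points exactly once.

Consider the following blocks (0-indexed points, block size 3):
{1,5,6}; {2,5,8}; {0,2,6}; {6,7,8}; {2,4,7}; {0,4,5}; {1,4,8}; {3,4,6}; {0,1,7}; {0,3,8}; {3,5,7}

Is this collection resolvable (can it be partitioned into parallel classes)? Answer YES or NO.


v = 9, block size k = 3, number of blocks = 11.
For resolvability, blocks must partition into parallel classes of size v/k = 3.
Total blocks must therefore be a multiple of 3: 11 = 3·3 + 2 ⇒ not divisible ✗.
Resolvable? NO.

NO


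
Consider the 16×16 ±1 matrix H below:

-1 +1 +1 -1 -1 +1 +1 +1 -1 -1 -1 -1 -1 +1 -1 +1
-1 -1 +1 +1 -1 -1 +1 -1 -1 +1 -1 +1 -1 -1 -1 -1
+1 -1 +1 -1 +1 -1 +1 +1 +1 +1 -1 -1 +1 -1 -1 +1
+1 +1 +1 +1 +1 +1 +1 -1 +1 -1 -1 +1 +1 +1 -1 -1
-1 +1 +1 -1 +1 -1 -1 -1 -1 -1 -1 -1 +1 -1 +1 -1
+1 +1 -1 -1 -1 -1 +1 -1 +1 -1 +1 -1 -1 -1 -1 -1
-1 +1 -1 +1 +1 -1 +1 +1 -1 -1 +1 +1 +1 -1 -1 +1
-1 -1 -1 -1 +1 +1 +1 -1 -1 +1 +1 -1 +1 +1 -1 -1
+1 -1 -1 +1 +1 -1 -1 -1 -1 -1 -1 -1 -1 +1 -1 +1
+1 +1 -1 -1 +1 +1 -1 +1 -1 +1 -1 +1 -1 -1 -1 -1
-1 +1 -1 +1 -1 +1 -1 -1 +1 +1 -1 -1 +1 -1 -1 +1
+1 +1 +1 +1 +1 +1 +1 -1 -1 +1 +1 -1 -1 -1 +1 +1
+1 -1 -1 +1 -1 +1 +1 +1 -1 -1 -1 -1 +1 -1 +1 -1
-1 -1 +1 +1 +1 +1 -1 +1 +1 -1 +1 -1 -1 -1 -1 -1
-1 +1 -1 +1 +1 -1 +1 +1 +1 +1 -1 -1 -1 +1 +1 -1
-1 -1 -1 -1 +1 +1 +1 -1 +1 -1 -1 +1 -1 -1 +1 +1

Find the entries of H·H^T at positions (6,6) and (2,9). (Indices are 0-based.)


Row 2 of H: [1, -1, 1, -1, 1, -1, 1, 1, 1, 1, -1, -1, 1, -1, -1, 1].
Row 6 of H: [-1, 1, -1, 1, 1, -1, 1, 1, -1, -1, 1, 1, 1, -1, -1, 1].
Row 9 of H: [1, 1, -1, -1, 1, 1, -1, 1, -1, 1, -1, 1, -1, -1, -1, -1].
(H·H^T)[6][6] = Σ_j H[6][j]·H[6][j] = (-1)² + (1)² + (-1)² + (1)² + (1)² + (-1)² + (1)² + (1)² + (-1)² + (-1)² + (1)² + (1)² + (1)² + (-1)² + (-1)² + (1)² = 1 + 1 + 1 + 1 + 1 + 1 + 1 + 1 + 1 + 1 + 1 + 1 + 1 + 1 + 1 + 1 = 16.
(H·H^T)[2][9] = Σ_j H[2][j]·H[9][j] = (1)·(1) + (-1)·(1) + (1)·(-1) + (-1)·(-1) + (1)·(1) + (-1)·(1) + (1)·(-1) + (1)·(1) + (1)·(-1) + (1)·(1) + (-1)·(-1) + (-1)·(1) + (1)·(-1) + (-1)·(-1) + (-1)·(-1) + (1)·(-1) = 1 + -1 + -1 + 1 + 1 + -1 + -1 + 1 + -1 + 1 + 1 + -1 + -1 + 1 + 1 + -1 = 0.
So rows 2 and 9 are orthogonal; the diagonal entry equals n = 16.

(6,6) entry = 16; (2,9) entry = 0.


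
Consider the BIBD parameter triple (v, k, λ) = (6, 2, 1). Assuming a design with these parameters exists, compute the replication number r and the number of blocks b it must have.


Any 2-(v, k, λ) BIBD satisfies two necessary conditions:
  (i)  Each point sits in r blocks, and counting incidences through any fixed point gives r(k − 1) = λ(v − 1), so r = λ(v − 1)/(k − 1).
  (ii) Total incidences bk = vr, so b = vr/k.
Step 1: r = λ(v − 1)/(k − 1) = 1·(6 − 1)/(2 − 1) = 1·5/1 = 5/1 = 5.
Step 2: b = vr/k = 6·5/2 = 30/2 = 15.
Check integrality: r = 5 ∈ Z ✓, b = 15 ∈ Z ✓.
(These identities are necessary conditions: they determine r and b for any design with these parameters, but do not by themselves prove that one exists.)

r = 5, b = 15.


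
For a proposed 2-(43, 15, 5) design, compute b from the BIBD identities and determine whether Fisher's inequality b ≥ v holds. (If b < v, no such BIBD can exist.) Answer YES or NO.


r = λ(v − 1)/(k − 1) = 5·42/14 = 15.
b = vr/k = 43·15/15 = 43.
Fisher's inequality: b ≥ v ⇔ 43 ≥ 43? YES.

YES


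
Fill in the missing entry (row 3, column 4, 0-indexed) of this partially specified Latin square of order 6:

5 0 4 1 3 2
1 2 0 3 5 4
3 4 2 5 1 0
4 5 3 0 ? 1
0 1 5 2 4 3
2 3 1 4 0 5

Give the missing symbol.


Row 3 contains symbols [0, 1, 3, 4, 5] — missing [2].
Column 4 contains symbols [0, 1, 3, 4, 5] — missing [2].
The missing symbol must appear in both missing sets; intersection = [2].
Therefore the hidden value is 2.

Missing value = 2.


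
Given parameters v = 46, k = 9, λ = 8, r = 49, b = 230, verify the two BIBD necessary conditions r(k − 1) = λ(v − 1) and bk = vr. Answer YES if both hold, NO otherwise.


Condition (i): r(k − 1) = 49·8 = 392; λ(v − 1) = 8·45 = 360. Match? NO.
Condition (ii): bk = 230·9 = 2070; vr = 46·49 = 2254. Match? NO.
Both conditions hold? NO.

NO


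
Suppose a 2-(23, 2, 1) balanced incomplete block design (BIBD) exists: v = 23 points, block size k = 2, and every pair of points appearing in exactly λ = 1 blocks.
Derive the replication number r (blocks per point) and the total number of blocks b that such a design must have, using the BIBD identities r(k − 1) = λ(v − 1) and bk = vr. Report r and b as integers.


Any 2-(v, k, λ) BIBD satisfies two necessary conditions:
  (i)  Each point sits in r blocks, and counting incidences through any fixed point gives r(k − 1) = λ(v − 1), so r = λ(v − 1)/(k − 1).
  (ii) Total incidences bk = vr, so b = vr/k.
Step 1: r = λ(v − 1)/(k − 1) = 1·(23 − 1)/(2 − 1) = 1·22/1 = 22/1 = 22.
Step 2: b = vr/k = 23·22/2 = 506/2 = 253.
Check integrality: r = 22 ∈ Z ✓, b = 253 ∈ Z ✓.
(These identities are necessary conditions: they determine r and b for any design with these parameters, but do not by themselves prove that one exists.)

r = 22, b = 253.


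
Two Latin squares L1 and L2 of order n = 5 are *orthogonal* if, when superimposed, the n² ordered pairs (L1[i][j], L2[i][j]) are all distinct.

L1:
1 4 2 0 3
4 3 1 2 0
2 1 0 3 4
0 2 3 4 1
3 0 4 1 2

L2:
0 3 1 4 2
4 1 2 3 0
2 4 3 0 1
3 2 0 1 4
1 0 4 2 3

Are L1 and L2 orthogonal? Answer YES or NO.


Form the n² = 25 superimposed pairs (L1[i][j], L2[i][j]), row by row (rows and columns indexed from 0):
row 0: (1,0) (4,3) (2,1) (0,4) (3,2)
row 1: (4,4) (3,1) (1,2) (2,3) (0,0)
row 2: (2,2) (1,4) (0,3) (3,0) (4,1)
row 3: (0,3) (2,2) (3,0) (4,1) (1,4)
row 4: (3,1) (0,0) (4,4) (1,2) (2,3)
Orthogonality requires all 25 pairs distinct.
But the pair (0,3) repeats: cell (2,2) has L1 = 0, L2 = 3, and cell (3,0) has L1 = 0, L2 = 3.
A repeated pair means some other pair never occurs (only 15 distinct pairs out of 25), so the squares are not orthogonal.
Conclusion: NO.

NO


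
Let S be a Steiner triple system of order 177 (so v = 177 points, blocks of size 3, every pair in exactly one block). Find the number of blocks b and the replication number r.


An STS(v) is a 2-(v, 3, 1) BIBD: block size k = 3, λ = 1.
Replication: r(k − 1) = λ(v − 1) ⇒ r·2 = 177 − 1 = 176 ⇒ r = 88.
Block count: bk = vr ⇒ b·3 = 177·88 = 15576 ⇒ b = 5192.

r = 88, b = 5192.


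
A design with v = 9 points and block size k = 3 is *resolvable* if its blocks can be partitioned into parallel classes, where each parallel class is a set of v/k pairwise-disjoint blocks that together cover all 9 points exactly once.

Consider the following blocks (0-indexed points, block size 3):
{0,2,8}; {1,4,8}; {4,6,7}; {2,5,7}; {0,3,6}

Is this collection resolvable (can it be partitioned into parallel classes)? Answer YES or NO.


v = 9, block size k = 3, number of blocks = 5.
For resolvability, blocks must partition into parallel classes of size v/k = 3.
Total blocks must therefore be a multiple of 3: 5 = 3·1 + 2 ⇒ not divisible ✗.
Resolvable? NO.

NO


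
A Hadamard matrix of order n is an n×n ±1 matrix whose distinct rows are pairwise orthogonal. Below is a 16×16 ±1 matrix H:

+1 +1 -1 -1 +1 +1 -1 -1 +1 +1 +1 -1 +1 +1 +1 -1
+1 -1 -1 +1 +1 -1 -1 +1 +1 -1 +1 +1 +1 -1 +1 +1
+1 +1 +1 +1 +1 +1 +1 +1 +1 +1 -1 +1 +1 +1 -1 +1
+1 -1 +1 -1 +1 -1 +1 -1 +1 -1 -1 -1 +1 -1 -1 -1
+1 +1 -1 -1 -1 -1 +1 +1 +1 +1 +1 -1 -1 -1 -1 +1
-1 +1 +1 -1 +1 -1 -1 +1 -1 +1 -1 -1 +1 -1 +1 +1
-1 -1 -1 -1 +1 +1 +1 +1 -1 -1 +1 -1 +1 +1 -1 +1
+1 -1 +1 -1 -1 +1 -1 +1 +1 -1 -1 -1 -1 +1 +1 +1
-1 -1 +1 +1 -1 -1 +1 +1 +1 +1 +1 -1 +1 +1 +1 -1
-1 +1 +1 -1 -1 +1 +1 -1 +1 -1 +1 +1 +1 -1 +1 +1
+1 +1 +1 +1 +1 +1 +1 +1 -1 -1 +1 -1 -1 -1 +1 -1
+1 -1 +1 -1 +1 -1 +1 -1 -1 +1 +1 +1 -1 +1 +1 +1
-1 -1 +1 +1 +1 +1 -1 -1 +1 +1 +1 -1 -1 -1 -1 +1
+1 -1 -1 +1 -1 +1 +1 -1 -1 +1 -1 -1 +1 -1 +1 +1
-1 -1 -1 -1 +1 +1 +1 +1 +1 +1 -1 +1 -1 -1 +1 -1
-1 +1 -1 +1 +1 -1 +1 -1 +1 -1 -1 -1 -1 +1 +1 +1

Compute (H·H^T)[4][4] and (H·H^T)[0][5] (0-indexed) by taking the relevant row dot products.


Row 0 of H: [1, 1, -1, -1, 1, 1, -1, -1, 1, 1, 1, -1, 1, 1, 1, -1].
Row 4 of H: [1, 1, -1, -1, -1, -1, 1, 1, 1, 1, 1, -1, -1, -1, -1, 1].
Row 5 of H: [-1, 1, 1, -1, 1, -1, -1, 1, -1, 1, -1, -1, 1, -1, 1, 1].
(H·H^T)[4][4] = Σ_j H[4][j]·H[4][j] = (1)² + (1)² + (-1)² + (-1)² + (-1)² + (-1)² + (1)² + (1)² + (1)² + (1)² + (1)² + (-1)² + (-1)² + (-1)² + (-1)² + (1)² = 1 + 1 + 1 + 1 + 1 + 1 + 1 + 1 + 1 + 1 + 1 + 1 + 1 + 1 + 1 + 1 = 16.
(H·H^T)[0][5] = Σ_j H[0][j]·H[5][j] = (1)·(-1) + (1)·(1) + (-1)·(1) + (-1)·(-1) + (1)·(1) + (1)·(-1) + (-1)·(-1) + (-1)·(1) + (1)·(-1) + (1)·(1) + (1)·(-1) + (-1)·(-1) + (1)·(1) + (1)·(-1) + (1)·(1) + (-1)·(1) = -1 + 1 + -1 + 1 + 1 + -1 + 1 + -1 + -1 + 1 + -1 + 1 + 1 + -1 + 1 + -1 = 0.
So rows 0 and 5 are orthogonal; the diagonal entry equals n = 16.

(4,4) entry = 16; (0,5) entry = 0.


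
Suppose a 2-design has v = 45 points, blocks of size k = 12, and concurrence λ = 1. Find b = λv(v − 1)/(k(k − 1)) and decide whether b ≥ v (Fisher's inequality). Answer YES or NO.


r = λ(v − 1)/(k − 1) = 1·44/11 = 4.
b = vr/k = 45·4/12 = 15.
Fisher's inequality: b ≥ v ⇔ 15 ≥ 45? NO.

NO


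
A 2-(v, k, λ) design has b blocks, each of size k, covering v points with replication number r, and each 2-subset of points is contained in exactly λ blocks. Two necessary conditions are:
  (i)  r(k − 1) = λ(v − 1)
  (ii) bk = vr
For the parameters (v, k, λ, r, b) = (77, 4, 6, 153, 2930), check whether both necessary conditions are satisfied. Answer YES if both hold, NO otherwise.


Condition (i): r(k − 1) = 153·3 = 459; λ(v − 1) = 6·76 = 456. Match? NO.
Condition (ii): bk = 2930·4 = 11720; vr = 77·153 = 11781. Match? NO.
Both conditions hold? NO.

NO


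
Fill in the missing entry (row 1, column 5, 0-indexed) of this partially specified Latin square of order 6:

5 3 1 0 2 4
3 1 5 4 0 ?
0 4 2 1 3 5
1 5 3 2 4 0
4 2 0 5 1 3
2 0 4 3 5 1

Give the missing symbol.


Row 1 contains symbols [0, 1, 3, 4, 5] — missing [2].
Column 5 contains symbols [0, 1, 3, 4, 5] — missing [2].
The missing symbol must appear in both missing sets; intersection = [2].
Therefore the hidden value is 2.

Missing value = 2.


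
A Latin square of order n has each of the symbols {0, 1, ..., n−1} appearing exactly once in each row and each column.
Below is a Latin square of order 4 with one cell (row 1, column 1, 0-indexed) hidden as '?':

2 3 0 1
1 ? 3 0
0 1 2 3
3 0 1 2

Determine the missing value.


Row 1 contains symbols [0, 1, 3] — missing [2].
Column 1 contains symbols [0, 1, 3] — missing [2].
The missing symbol must appear in both missing sets; intersection = [2].
Therefore the hidden value is 2.

Missing value = 2.


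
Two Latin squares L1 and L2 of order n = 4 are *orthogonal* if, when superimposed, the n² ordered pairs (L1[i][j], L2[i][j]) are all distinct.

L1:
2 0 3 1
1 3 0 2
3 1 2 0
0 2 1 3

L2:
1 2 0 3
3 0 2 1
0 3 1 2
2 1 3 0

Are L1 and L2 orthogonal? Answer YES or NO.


Form the n² = 16 superimposed pairs (L1[i][j], L2[i][j]), row by row (rows and columns indexed from 0):
row 0: (2,1) (0,2) (3,0) (1,3)
row 1: (1,3) (3,0) (0,2) (2,1)
row 2: (3,0) (1,3) (2,1) (0,2)
row 3: (0,2) (2,1) (1,3) (3,0)
Orthogonality requires all 16 pairs distinct.
But the pair (1,3) repeats: cell (0,3) has L1 = 1, L2 = 3, and cell (1,0) has L1 = 1, L2 = 3.
A repeated pair means some other pair never occurs (only 4 distinct pairs out of 16), so the squares are not orthogonal.
Conclusion: NO.

NO


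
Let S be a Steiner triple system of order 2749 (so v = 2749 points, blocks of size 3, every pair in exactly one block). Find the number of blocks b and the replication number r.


An STS(v) is a 2-(v, 3, 1) BIBD: block size k = 3, λ = 1.
Replication: r(k − 1) = λ(v − 1) ⇒ r·2 = 2749 − 1 = 2748 ⇒ r = 1374.
Block count: bk = vr ⇒ b·3 = 2749·1374 = 3777126 ⇒ b = 1259042.
(Check via b = v(v − 1)/6 = 2749·2748/6 = 7554252/6 = 1259042.)

r = 1374, b = 1259042.


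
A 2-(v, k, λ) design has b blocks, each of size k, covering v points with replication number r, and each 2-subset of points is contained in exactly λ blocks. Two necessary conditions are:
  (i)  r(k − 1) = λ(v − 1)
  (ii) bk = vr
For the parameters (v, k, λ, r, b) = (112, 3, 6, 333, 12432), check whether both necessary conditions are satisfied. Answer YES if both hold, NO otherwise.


Condition (i): r(k − 1) = 333·2 = 666; λ(v − 1) = 6·111 = 666. Match? YES.
Condition (ii): bk = 12432·3 = 37296; vr = 112·333 = 37296. Match? YES.
Both conditions hold? YES.

YES


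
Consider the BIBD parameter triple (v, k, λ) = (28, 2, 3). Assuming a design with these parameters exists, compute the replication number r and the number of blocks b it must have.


Any 2-(v, k, λ) BIBD satisfies two necessary conditions:
  (i)  Each point sits in r blocks, and counting incidences through any fixed point gives r(k − 1) = λ(v − 1), so r = λ(v − 1)/(k − 1).
  (ii) Total incidences bk = vr, so b = vr/k.
Step 1: r = λ(v − 1)/(k − 1) = 3·(28 − 1)/(2 − 1) = 3·27/1 = 81/1 = 81.
Step 2: b = vr/k = 28·81/2 = 2268/2 = 1134.
Check integrality: r = 81 ∈ Z ✓, b = 1134 ∈ Z ✓.
(These identities are necessary conditions: they determine r and b for any design with these parameters, but do not by themselves prove that one exists.)

r = 81, b = 1134.


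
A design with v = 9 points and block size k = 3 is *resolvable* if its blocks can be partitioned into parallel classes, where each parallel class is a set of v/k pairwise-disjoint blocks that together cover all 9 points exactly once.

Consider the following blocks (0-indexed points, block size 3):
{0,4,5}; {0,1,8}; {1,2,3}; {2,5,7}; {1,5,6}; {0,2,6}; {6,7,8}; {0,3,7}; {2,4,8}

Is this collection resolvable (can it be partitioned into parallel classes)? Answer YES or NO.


v = 9, block size k = 3, number of blocks = 9.
For resolvability, blocks must partition into parallel classes of size v/k = 3.
Total blocks must therefore be a multiple of 3: 9 = 3·3 + 0 ⇒ divisible ✓.
Consider block {0,1,8}. The only other block(s) in the collection disjoint from it are {2,5,7} — just 1 block(s). Any parallel class containing {0,1,8} would need 2 other blocks each disjoint from it, so no parallel class of size 3 can contain {0,1,8}.
Since every block must belong to some parallel class in a resolution, the collection cannot be partitioned into parallel classes.
Resolvable? NO.

NO


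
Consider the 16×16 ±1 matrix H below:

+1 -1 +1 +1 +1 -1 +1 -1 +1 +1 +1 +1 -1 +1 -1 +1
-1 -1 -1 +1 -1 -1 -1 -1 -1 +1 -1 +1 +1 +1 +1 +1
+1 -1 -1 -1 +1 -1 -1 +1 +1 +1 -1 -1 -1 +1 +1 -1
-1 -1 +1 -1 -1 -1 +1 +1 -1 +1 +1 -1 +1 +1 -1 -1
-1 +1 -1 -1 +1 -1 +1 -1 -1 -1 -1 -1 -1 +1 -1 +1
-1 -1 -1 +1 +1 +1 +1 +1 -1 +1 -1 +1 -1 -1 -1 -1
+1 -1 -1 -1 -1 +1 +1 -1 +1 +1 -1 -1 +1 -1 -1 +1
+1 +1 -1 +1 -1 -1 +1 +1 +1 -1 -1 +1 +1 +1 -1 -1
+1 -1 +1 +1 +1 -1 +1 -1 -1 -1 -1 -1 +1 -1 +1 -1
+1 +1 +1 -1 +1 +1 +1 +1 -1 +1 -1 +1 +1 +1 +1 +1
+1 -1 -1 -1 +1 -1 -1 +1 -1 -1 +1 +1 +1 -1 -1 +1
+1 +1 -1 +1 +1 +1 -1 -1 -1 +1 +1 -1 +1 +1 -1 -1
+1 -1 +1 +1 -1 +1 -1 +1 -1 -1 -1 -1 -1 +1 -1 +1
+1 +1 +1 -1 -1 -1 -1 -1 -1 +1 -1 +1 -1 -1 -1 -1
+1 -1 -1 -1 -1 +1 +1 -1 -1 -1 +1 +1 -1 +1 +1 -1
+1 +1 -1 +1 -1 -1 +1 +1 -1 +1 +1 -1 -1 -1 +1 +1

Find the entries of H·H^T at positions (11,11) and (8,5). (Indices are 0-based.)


Row 5 of H: [-1, -1, -1, 1, 1, 1, 1, 1, -1, 1, -1, 1, -1, -1, -1, -1].
Row 8 of H: [1, -1, 1, 1, 1, -1, 1, -1, -1, -1, -1, -1, 1, -1, 1, -1].
Row 11 of H: [1, 1, -1, 1, 1, 1, -1, -1, -1, 1, 1, -1, 1, 1, -1, -1].
(H·H^T)[11][11] = Σ_j H[11][j]·H[11][j] = (1)² + (1)² + (-1)² + (1)² + (1)² + (1)² + (-1)² + (-1)² + (-1)² + (1)² + (1)² + (-1)² + (1)² + (1)² + (-1)² + (-1)² = 1 + 1 + 1 + 1 + 1 + 1 + 1 + 1 + 1 + 1 + 1 + 1 + 1 + 1 + 1 + 1 = 16.
(H·H^T)[8][5] = Σ_j H[8][j]·H[5][j] = (1)·(-1) + (-1)·(-1) + (1)·(-1) + (1)·(1) + (1)·(1) + (-1)·(1) + (1)·(1) + (-1)·(1) + (-1)·(-1) + (-1)·(1) + (-1)·(-1) + (-1)·(1) + (1)·(-1) + (-1)·(-1) + (1)·(-1) + (-1)·(-1) = -1 + 1 + -1 + 1 + 1 + -1 + 1 + -1 + 1 + -1 + 1 + -1 + -1 + 1 + -1 + 1 = 0.
So rows 8 and 5 are orthogonal; the diagonal entry equals n = 16.

(11,11) entry = 16; (8,5) entry = 0.


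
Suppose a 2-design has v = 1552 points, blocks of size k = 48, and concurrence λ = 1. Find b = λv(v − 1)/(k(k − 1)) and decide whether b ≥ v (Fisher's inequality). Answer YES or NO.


b = λv(v − 1)/(k(k − 1)) = 1·1552·1551/(48·47) = 2407152/2256 = 1067.
Compare with v = 1552: b < v, so Fisher's inequality fails.

NO


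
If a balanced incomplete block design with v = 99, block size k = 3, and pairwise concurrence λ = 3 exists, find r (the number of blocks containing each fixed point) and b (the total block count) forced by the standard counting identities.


Any 2-(v, k, λ) BIBD satisfies two necessary conditions:
  (i)  Each point sits in r blocks, and counting incidences through any fixed point gives r(k − 1) = λ(v − 1), so r = λ(v − 1)/(k − 1).
  (ii) Total incidences bk = vr, so b = vr/k.
Step 1: r = λ(v − 1)/(k − 1) = 3·(99 − 1)/(3 − 1) = 3·98/2 = 294/2 = 147.
Step 2: b = vr/k = 99·147/3 = 14553/3 = 4851.
Check integrality: r = 147 ∈ Z ✓, b = 4851 ∈ Z ✓.
(These identities are necessary conditions: they determine r and b for any design with these parameters, but do not by themselves prove that one exists.)

r = 147, b = 4851.


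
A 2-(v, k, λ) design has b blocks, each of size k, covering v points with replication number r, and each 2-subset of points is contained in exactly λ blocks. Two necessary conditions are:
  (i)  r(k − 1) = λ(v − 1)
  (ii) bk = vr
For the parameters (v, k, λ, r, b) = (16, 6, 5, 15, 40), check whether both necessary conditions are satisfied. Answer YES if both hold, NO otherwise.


Condition (i): r(k − 1) = 15·5 = 75; λ(v − 1) = 5·15 = 75. Match? YES.
Condition (ii): bk = 40·6 = 240; vr = 16·15 = 240. Match? YES.
Both conditions hold? YES.

YES


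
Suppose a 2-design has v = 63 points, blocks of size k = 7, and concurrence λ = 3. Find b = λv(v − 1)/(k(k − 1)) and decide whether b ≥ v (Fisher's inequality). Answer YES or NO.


b = λv(v − 1)/(k(k − 1)) = 3·63·62/(7·6) = 11718/42 = 279.
Compare with v = 63: b ≥ v, so Fisher's inequality holds.

YES


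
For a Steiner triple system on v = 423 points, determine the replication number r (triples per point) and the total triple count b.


An STS(v) is a 2-(v, 3, 1) BIBD: block size k = 3, λ = 1.
Replication: r(k − 1) = λ(v − 1) ⇒ r·2 = 423 − 1 = 422 ⇒ r = 211.
Block count: bk = vr ⇒ b·3 = 423·211 = 89253 ⇒ b = 29751.

r = 211, b = 29751.


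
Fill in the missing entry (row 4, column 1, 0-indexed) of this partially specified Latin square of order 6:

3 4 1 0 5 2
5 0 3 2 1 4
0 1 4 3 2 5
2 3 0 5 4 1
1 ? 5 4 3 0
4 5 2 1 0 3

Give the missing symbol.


Row 4 contains symbols [0, 1, 3, 4, 5] — missing [2].
Column 1 contains symbols [0, 1, 3, 4, 5] — missing [2].
The missing symbol must appear in both missing sets; intersection = [2].
Therefore the hidden value is 2.

Missing value = 2.


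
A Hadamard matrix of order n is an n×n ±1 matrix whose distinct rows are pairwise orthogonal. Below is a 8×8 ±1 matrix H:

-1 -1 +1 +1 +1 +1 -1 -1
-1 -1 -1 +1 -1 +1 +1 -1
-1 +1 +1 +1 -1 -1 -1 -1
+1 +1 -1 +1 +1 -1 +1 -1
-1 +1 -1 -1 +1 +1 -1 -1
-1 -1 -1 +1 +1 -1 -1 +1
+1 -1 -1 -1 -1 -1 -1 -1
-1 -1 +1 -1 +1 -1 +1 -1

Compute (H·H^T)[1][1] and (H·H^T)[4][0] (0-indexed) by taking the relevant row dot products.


Row 0 of H: [-1, -1, 1, 1, 1, 1, -1, -1].
Row 1 of H: [-1, -1, -1, 1, -1, 1, 1, -1].
Row 4 of H: [-1, 1, -1, -1, 1, 1, -1, -1].
(H·H^T)[1][1] = Σ_j H[1][j]·H[1][j] = (-1)² + (-1)² + (-1)² + (1)² + (-1)² + (1)² + (1)² + (-1)² = 1 + 1 + 1 + 1 + 1 + 1 + 1 + 1 = 8.
(H·H^T)[4][0] = Σ_j H[4][j]·H[0][j] = (-1)·(-1) + (1)·(-1) + (-1)·(1) + (-1)·(1) + (1)·(1) + (1)·(1) + (-1)·(-1) + (-1)·(-1) = 1 + -1 + -1 + -1 + 1 + 1 + 1 + 1 = 2.
Rows 4 and 0 are not orthogonal (dot product = 2 ≠ 0), so H is not a Hadamard matrix.

(1,1) entry = 8; (4,0) entry = 2.


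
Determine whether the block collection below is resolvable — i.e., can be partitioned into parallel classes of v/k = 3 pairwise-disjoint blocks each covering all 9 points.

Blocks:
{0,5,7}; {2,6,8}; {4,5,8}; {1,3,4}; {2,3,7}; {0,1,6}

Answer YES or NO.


v = 9, block size k = 3, number of blocks = 6.
For resolvability, blocks must partition into parallel classes of size v/k = 3.
Total blocks must therefore be a multiple of 3: 6 = 3·2 + 0 ⇒ divisible ✓.
Greedy packing gives 2 candidate class(es). Each should be a full parallel class (size 3, covers all 9 points).
  Class 1 (3 blocks): {0,5,7}; {2,6,8}; {1,3,4}. Points covered: [0, 1, 2, 3, 4, 5, 6, 7, 8].
  Class 2 (3 blocks): {4,5,8}; {2,3,7}; {0,1,6}. Points covered: [0, 1, 2, 3, 4, 5, 6, 7, 8].
All classes full (size 3)? YES. All classes cover every point? YES.
Resolvable? YES.

YES


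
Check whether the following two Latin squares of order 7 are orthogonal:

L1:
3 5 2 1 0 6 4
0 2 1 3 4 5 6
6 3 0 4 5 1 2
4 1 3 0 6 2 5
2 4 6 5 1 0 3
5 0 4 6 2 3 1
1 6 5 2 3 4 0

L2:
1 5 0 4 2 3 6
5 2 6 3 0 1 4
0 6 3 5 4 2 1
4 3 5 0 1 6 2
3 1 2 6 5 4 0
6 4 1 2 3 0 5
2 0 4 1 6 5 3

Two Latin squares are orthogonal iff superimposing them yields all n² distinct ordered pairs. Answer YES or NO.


Form the n² = 49 superimposed pairs (L1[i][j], L2[i][j]), row by row (rows and columns indexed from 0):
row 0: (3,1) (5,5) (2,0) (1,4) (0,2) (6,3) (4,6)
row 1: (0,5) (2,2) (1,6) (3,3) (4,0) (5,1) (6,4)
row 2: (6,0) (3,6) (0,3) (4,5) (5,4) (1,2) (2,1)
row 3: (4,4) (1,3) (3,5) (0,0) (6,1) (2,6) (5,2)
row 4: (2,3) (4,1) (6,2) (5,6) (1,5) (0,4) (3,0)
row 5: (5,6) (0,4) (4,1) (6,2) (2,3) (3,0) (1,5)
row 6: (1,2) (6,0) (5,4) (2,1) (3,6) (4,5) (0,3)
Orthogonality requires all 49 pairs distinct.
But the pair (5,6) repeats: cell (4,3) has L1 = 5, L2 = 6, and cell (5,0) has L1 = 5, L2 = 6.
A repeated pair means some other pair never occurs (only 35 distinct pairs out of 49), so the squares are not orthogonal.
Conclusion: NO.

NO


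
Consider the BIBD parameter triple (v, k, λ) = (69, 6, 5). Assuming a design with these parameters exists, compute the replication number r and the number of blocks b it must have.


Any 2-(v, k, λ) BIBD satisfies two necessary conditions:
  (i)  Each point sits in r blocks, and counting incidences through any fixed point gives r(k − 1) = λ(v − 1), so r = λ(v − 1)/(k − 1).
  (ii) Total incidences bk = vr, so b = vr/k.
Step 1: r = λ(v − 1)/(k − 1) = 5·(69 − 1)/(6 − 1) = 5·68/5 = 340/5 = 68.
Step 2: b = vr/k = 69·68/6 = 4692/6 = 782.
Check integrality: r = 68 ∈ Z ✓, b = 782 ∈ Z ✓.
(These identities are necessary conditions: they determine r and b for any design with these parameters, but do not by themselves prove that one exists.)

r = 68, b = 782.


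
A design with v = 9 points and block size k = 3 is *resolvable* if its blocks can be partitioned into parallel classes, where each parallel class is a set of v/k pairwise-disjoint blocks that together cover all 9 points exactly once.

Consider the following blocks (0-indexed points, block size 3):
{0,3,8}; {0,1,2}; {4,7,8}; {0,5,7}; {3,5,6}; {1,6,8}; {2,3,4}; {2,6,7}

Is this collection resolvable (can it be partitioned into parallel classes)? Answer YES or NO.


v = 9, block size k = 3, number of blocks = 8.
For resolvability, blocks must partition into parallel classes of size v/k = 3.
Total blocks must therefore be a multiple of 3: 8 = 3·2 + 2 ⇒ not divisible ✗.
Resolvable? NO.

NO


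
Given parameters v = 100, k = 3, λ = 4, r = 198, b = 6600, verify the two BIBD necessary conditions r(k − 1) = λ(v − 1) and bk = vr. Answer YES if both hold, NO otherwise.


Condition (i): r(k − 1) = 198·2 = 396; λ(v − 1) = 4·99 = 396. Match? YES.
Condition (ii): bk = 6600·3 = 19800; vr = 100·198 = 19800. Match? YES.
Both conditions hold? YES.

YES


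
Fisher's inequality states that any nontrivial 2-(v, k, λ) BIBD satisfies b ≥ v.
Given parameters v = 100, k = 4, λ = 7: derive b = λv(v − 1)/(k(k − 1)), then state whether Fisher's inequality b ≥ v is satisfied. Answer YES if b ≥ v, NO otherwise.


r = λ(v − 1)/(k − 1) = 7·99/3 = 231.
b = vr/k = 100·231/4 = 5775.
Fisher's inequality: b ≥ v ⇔ 5775 ≥ 100? YES.

YES


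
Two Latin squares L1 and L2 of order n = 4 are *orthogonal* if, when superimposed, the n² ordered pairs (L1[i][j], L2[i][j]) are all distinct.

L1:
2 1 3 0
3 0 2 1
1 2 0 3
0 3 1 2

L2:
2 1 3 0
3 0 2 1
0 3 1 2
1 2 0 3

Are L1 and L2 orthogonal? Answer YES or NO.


Form the n² = 16 superimposed pairs (L1[i][j], L2[i][j]), row by row (rows and columns indexed from 0):
row 0: (2,2) (1,1) (3,3) (0,0)
row 1: (3,3) (0,0) (2,2) (1,1)
row 2: (1,0) (2,3) (0,1) (3,2)
row 3: (0,1) (3,2) (1,0) (2,3)
Orthogonality requires all 16 pairs distinct.
But the pair (3,3) repeats: cell (0,2) has L1 = 3, L2 = 3, and cell (1,0) has L1 = 3, L2 = 3.
A repeated pair means some other pair never occurs (only 8 distinct pairs out of 16), so the squares are not orthogonal.
Conclusion: NO.

NO


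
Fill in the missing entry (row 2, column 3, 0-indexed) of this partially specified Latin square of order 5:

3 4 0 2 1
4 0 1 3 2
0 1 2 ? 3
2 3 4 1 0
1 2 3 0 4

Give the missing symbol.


Row 2 contains symbols [0, 1, 2, 3] — missing [4].
Column 3 contains symbols [0, 1, 2, 3] — missing [4].
The missing symbol must appear in both missing sets; intersection = [4].
Therefore the hidden value is 4.

Missing value = 4.


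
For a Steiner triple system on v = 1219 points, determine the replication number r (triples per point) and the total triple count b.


An STS(v) is a 2-(v, 3, 1) BIBD: block size k = 3, λ = 1.
Replication: r(k − 1) = λ(v − 1) ⇒ r·2 = 1219 − 1 = 1218 ⇒ r = 609.
Block count: b = v(v − 1)/6 = 1219·1218/6 = 1484742/6 = 247457.
(Check via bk = vr: 247457·3 = 742371 = 1219·609 = 742371 ✓.)

r = 609, b = 247457.


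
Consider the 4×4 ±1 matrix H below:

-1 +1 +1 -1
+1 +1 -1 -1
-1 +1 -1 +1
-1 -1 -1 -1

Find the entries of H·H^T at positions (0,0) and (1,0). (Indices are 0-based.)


Row 0 of H: [-1, 1, 1, -1].
Row 1 of H: [1, 1, -1, -1].
(H·H^T)[0][0] = Σ_j H[0][j]·H[0][j] = (-1)² + (1)² + (1)² + (-1)² = 1 + 1 + 1 + 1 = 4.
(H·H^T)[1][0] = Σ_j H[1][j]·H[0][j] = (1)·(-1) + (1)·(1) + (-1)·(1) + (-1)·(-1) = -1 + 1 + -1 + 1 = 0.
So rows 1 and 0 are orthogonal; the diagonal entry equals n = 4.

(0,0) entry = 4; (1,0) entry = 0.


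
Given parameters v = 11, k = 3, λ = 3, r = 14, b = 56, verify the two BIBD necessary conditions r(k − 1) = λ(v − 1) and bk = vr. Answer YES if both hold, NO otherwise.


Condition (i): r(k − 1) = 14·2 = 28; λ(v − 1) = 3·10 = 30. Match? NO.
Condition (ii): bk = 56·3 = 168; vr = 11·14 = 154. Match? NO.
Both conditions hold? NO.

NO


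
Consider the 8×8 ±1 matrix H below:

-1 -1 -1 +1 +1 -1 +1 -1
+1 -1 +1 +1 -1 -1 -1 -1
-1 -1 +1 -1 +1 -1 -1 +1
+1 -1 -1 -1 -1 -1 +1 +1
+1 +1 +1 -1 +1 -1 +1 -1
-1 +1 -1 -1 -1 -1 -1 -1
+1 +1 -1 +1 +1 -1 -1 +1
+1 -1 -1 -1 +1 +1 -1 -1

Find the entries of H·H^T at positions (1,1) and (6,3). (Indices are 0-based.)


Row 1 of H: [1, -1, 1, 1, -1, -1, -1, -1].
Row 3 of H: [1, -1, -1, -1, -1, -1, 1, 1].
Row 6 of H: [1, 1, -1, 1, 1, -1, -1, 1].
(H·H^T)[1][1] = Σ_j H[1][j]·H[1][j] = (1)² + (-1)² + (1)² + (1)² + (-1)² + (-1)² + (-1)² + (-1)² = 1 + 1 + 1 + 1 + 1 + 1 + 1 + 1 = 8.
(H·H^T)[6][3] = Σ_j H[6][j]·H[3][j] = (1)·(1) + (1)·(-1) + (-1)·(-1) + (1)·(-1) + (1)·(-1) + (-1)·(-1) + (-1)·(1) + (1)·(1) = 1 + -1 + 1 + -1 + -1 + 1 + -1 + 1 = 0.
So rows 6 and 3 are orthogonal; the diagonal entry equals n = 8.

(1,1) entry = 8; (6,3) entry = 0.
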